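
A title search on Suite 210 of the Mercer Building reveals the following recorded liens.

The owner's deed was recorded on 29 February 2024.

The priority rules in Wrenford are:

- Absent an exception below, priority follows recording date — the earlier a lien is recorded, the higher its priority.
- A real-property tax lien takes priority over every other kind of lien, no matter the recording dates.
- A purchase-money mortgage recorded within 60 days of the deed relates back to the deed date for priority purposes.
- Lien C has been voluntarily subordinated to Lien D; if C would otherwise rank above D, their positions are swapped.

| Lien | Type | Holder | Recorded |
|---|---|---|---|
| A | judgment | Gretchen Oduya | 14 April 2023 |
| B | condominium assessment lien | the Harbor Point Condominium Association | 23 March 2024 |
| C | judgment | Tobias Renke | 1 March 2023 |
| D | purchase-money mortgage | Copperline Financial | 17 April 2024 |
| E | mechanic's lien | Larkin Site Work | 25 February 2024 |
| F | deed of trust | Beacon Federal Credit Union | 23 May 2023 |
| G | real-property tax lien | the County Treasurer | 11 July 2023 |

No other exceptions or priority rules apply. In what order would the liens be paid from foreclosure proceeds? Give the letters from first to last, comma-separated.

First, effective dates: D was recorded within the 60-day window, so its effective date is the deed date 29 February 2024.
G, as a real-property tax lien, has superpriority and ranks first.
Among the remaining liens, by effective date: C (1 March 2023), A (14 April 2023), F (23 May 2023), E (25 February 2024), D (29 February 2024), B (23 March 2024).
Because C would otherwise rank above D, the subordination swaps them.

G, D, A, F, E, C, B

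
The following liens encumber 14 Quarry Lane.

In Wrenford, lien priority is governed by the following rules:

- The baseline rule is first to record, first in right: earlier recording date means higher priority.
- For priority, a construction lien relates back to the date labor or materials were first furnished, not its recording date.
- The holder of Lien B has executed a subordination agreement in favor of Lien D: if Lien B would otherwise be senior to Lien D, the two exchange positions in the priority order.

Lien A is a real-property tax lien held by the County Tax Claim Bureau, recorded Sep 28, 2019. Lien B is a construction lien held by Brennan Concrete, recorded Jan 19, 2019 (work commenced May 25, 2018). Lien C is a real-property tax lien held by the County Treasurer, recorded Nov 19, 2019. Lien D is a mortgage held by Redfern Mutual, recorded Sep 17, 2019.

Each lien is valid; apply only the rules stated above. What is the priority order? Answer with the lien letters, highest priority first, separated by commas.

First, effective dates: B's effective date is May 25, 2018, when work began.
By effective date, earliest first: B (May 25, 2018), D (Sep 17, 2019), A (Sep 28, 2019), C (Nov 19, 2019).
Because B would otherwise rank above D, the subordination swaps them.

D, B, A, C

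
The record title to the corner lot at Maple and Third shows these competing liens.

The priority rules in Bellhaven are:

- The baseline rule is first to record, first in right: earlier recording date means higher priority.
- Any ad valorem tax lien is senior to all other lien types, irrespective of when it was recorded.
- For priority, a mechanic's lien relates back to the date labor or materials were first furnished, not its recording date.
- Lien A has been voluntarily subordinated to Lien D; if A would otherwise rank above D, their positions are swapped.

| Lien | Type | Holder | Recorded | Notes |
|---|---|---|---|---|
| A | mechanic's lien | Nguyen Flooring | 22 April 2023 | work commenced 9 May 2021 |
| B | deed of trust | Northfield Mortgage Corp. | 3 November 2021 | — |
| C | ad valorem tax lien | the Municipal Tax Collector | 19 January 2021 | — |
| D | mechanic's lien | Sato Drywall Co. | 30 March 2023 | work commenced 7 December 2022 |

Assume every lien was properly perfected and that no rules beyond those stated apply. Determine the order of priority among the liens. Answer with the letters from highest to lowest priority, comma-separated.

C, D, B, A

First, effective dates: A is treated as recorded 9 May 2021, the work-commencement date; D is treated as recorded 7 December 2022, the work-commencement date.
C is an ad valorem tax lien, so it outranks all other liens regardless of date.
Remaining liens by effective date: A (9 May 2021), B (3 November 2021), D (7 December 2022).
The subordination applies — A was senior to D — so A and D swap.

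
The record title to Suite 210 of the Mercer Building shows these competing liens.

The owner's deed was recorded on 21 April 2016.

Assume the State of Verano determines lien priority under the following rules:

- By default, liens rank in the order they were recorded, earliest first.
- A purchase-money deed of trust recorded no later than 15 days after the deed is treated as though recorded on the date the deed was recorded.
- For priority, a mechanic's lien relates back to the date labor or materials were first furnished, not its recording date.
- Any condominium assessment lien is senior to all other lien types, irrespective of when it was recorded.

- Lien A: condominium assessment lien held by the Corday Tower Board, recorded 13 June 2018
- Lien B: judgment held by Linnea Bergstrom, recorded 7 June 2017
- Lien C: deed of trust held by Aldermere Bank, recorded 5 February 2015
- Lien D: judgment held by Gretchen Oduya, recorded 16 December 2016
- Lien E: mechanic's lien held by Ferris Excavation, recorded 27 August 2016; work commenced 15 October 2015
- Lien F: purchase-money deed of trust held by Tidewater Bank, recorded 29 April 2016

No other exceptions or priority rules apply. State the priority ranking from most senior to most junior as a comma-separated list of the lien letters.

A, C, E, F, D, B

First, effective dates: E relates back to 15 October 2015 (work commenced); F was recorded within the 15-day window, so its effective date is the deed date 21 April 2016.
As a condominium assessment lien, A is senior to every other lien.
Remaining liens by effective date: C (5 February 2015), E (15 October 2015), F (21 April 2016), D (16 December 2016), B (7 June 2017).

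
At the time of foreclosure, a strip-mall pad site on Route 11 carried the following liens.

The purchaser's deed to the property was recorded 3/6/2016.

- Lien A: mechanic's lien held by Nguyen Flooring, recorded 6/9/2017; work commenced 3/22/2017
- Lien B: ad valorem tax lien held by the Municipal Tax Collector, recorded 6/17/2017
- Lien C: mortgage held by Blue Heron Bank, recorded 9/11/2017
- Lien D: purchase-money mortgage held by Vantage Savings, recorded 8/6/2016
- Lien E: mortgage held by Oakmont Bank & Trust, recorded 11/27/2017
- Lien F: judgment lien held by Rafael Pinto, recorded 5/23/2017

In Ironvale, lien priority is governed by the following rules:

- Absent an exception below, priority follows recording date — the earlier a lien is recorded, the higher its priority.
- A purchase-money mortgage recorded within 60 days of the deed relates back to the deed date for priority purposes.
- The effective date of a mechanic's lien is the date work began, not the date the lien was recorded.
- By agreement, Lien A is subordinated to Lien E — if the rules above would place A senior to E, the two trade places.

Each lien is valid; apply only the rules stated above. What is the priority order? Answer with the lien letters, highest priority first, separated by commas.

D, E, F, B, C, A

Effective dates: A's effective date is 3/22/2017, when work began; D was recorded 153 days after the deed, outside the 60-day window, so it keeps its recording date.
Ordering by effective date: D (8/6/2016), A (3/22/2017), F (5/23/2017), B (6/17/2017), C (9/11/2017), E (11/27/2017).
Because A would otherwise rank above E, the subordination swaps them.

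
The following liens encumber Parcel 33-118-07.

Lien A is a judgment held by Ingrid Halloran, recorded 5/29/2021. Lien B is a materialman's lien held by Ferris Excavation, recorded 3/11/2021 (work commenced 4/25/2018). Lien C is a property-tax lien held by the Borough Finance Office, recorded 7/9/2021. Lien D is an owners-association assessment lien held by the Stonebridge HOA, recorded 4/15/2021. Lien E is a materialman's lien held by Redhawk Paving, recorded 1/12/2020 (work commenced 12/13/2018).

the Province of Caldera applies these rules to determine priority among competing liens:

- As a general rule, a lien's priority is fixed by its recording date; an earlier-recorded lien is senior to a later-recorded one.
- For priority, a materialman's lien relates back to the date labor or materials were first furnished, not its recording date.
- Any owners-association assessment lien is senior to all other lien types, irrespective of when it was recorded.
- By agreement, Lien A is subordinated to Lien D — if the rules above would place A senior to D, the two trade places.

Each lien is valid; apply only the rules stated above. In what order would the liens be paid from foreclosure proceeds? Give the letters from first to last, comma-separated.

Adjusting effective dates: B is treated as recorded 4/25/2018, the work-commencement date; E's effective date is 12/13/2018, when work began.
D, as an owners-association assessment lien, has superpriority and ranks first.
The other liens, earliest effective date first: B (4/25/2018), E (12/13/2018), A (5/29/2021), C (7/9/2021).
Since A is not senior to D, the subordination leaves the order unchanged.

D, B, E, A, C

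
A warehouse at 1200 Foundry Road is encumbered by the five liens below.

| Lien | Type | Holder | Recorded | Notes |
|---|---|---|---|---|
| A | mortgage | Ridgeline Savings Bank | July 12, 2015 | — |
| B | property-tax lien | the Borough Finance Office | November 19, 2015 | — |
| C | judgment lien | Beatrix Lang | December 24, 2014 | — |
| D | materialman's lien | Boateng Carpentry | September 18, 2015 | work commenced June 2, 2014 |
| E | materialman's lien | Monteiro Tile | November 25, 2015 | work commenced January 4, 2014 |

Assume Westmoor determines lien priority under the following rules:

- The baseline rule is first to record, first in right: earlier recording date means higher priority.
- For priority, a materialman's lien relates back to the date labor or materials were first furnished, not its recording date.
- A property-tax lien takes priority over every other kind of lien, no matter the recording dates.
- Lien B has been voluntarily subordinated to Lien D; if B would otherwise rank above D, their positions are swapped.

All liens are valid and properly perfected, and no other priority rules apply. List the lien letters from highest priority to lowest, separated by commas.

Effective dates after the stated exceptions: D relates back to June 2, 2014 (work commenced); E is treated as recorded January 4, 2014, the work-commencement date.
As a property-tax lien, B is senior to every other lien.
The other liens, earliest effective date first: E (January 4, 2014), D (June 2, 2014), C (December 24, 2014), A (July 12, 2015).
Because B would otherwise rank above D, the subordination swaps them.

D, E, B, C, A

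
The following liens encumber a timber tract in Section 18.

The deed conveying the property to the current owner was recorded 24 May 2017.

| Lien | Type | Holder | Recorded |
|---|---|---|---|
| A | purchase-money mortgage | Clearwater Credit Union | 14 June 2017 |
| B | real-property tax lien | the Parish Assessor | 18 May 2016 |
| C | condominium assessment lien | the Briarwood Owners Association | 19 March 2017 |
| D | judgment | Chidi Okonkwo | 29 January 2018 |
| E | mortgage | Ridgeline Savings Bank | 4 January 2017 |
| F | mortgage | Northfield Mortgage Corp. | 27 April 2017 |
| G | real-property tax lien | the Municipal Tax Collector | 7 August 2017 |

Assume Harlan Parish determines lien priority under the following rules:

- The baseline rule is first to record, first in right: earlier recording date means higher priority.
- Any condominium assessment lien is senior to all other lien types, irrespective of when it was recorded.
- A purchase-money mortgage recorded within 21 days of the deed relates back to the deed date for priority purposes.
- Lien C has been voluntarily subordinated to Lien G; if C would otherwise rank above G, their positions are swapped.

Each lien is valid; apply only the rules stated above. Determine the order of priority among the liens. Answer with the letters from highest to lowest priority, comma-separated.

Effective dates after the stated exceptions: A relates back to the deed date 24 May 2017.
As a condominium assessment lien, C is senior to every other lien.
Remaining liens by effective date: B (18 May 2016), E (4 January 2017), F (27 April 2017), A (24 May 2017), G (7 August 2017), D (29 January 2018).
C is senior to G before the subordination, so the two trade places.

G, B, E, F, A, C, D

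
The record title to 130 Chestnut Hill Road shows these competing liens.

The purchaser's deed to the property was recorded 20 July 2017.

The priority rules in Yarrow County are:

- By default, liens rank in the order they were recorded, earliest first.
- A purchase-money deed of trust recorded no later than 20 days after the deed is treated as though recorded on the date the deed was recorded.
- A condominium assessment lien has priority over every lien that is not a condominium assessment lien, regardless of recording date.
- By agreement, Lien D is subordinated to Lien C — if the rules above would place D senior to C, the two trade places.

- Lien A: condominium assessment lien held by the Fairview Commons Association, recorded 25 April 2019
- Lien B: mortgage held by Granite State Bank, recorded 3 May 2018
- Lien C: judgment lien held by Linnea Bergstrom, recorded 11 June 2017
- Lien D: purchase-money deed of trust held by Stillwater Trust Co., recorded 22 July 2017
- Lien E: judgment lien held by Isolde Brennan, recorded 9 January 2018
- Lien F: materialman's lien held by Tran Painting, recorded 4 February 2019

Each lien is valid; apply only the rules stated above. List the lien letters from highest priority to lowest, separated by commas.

Effective dates: D relates back to the deed date 20 July 2017.
As a condominium assessment lien, A is senior to every other lien.
The other liens, earliest effective date first: C (11 June 2017), D (20 July 2017), E (9 January 2018), B (3 May 2018), F (4 February 2019).
Since D is not senior to C, the subordination leaves the order unchanged.

A, C, D, E, B, F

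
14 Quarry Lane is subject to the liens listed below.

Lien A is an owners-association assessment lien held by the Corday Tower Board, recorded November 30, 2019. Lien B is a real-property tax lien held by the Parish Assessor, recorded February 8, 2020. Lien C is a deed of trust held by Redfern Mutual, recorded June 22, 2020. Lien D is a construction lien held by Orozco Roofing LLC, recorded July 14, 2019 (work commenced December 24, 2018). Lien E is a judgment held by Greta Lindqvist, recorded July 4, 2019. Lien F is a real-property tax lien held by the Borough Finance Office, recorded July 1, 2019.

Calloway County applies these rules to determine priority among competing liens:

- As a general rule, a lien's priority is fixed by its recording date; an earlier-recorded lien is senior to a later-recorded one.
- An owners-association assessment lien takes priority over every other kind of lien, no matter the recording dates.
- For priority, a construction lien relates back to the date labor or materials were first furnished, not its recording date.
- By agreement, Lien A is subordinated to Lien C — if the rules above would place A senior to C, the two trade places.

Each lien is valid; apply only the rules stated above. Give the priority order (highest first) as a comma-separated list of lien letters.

Effective dates: D's effective date is December 24, 2018, when work began.
A is an owners-association assessment lien, so it outranks all other liens regardless of date.
The other liens, earliest effective date first: D (December 24, 2018), F (July 1, 2019), E (July 4, 2019), B (February 8, 2020), C (June 22, 2020).
A is senior to C before the subordination, so the two trade places.

C, D, F, E, B, A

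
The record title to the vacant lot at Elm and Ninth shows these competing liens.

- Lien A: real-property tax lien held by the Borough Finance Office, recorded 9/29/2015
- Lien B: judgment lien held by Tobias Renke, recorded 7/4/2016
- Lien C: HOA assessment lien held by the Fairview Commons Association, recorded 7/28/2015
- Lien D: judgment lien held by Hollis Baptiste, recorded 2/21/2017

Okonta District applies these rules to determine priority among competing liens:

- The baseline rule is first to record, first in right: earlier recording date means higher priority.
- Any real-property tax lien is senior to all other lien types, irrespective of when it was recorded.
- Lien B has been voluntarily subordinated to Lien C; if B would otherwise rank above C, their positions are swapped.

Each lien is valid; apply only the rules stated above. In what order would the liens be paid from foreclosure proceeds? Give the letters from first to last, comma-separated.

A, C, B, D

A is a real-property tax lien, so it outranks all other liens regardless of date.
Remaining liens by effective date: C (7/28/2015), B (7/4/2016), D (2/21/2017).
B is already junior to C, so the subordination agreement changes nothing.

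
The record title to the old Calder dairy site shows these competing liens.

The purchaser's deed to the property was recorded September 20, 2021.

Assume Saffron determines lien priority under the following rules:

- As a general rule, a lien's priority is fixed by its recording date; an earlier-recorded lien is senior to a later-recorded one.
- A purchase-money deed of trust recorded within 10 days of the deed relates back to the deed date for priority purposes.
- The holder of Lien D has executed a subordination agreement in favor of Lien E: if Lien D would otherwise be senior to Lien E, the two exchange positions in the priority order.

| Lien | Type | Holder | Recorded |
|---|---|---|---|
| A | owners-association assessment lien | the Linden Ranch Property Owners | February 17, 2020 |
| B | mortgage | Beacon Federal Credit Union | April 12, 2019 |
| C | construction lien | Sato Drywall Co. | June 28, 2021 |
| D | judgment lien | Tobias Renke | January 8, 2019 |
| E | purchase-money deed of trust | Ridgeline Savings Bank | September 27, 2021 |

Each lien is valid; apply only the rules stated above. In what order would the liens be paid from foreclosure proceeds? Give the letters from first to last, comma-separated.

E, B, A, C, D

Effective dates: E's effective date is the deed date, September 20, 2021.
Sorted by effective date: D (January 8, 2019), B (April 12, 2019), A (February 17, 2020), C (June 28, 2021), E (September 20, 2021).
The subordination applies — D was senior to E — so D and E swap.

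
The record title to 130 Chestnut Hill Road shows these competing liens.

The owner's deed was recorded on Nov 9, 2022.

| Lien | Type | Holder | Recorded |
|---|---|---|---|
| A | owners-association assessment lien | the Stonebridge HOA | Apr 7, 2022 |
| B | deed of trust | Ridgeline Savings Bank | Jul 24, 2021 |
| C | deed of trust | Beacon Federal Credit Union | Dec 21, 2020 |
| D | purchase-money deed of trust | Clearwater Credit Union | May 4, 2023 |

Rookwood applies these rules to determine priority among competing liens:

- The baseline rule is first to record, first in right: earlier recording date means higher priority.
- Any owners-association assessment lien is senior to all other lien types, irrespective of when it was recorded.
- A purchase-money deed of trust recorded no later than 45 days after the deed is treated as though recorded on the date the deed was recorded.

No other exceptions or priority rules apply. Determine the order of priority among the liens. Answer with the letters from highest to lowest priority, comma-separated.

A, C, B, D

Effective dates: D was recorded 176 days after the deed, outside the 45-day window, so it keeps its recording date.
A, as an owners-association assessment lien, has superpriority and ranks first.
Among the remaining liens, by effective date: C (Dec 21, 2020), B (Jul 24, 2021), D (May 4, 2023).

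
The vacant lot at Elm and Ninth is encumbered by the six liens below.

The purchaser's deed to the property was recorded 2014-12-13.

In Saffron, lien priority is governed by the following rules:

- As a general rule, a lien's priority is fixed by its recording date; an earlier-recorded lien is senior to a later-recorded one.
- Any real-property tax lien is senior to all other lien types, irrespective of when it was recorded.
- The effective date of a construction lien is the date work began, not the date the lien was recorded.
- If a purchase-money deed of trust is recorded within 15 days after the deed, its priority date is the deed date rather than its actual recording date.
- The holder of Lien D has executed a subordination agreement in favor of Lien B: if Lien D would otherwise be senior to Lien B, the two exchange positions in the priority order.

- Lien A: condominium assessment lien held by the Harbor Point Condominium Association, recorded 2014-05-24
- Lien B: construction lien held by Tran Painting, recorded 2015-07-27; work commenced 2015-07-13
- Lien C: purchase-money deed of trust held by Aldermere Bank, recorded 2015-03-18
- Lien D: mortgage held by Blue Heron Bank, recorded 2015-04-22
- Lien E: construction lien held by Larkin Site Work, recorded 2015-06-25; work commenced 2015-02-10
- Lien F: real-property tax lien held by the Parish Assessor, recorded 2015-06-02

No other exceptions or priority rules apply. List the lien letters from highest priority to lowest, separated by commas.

F, A, E, C, B, D

Effective dates after the stated exceptions: B's effective date is 2015-07-13, when work began; C was recorded 95 days after the deed, outside the 15-day window, so it keeps its recording date; E is treated as recorded 2015-02-10, the work-commencement date.
As a real-property tax lien, F is senior to every other lien.
Ordering the rest by effective date: A (2014-05-24), E (2015-02-10), C (2015-03-18), D (2015-04-22), B (2015-07-13).
D is senior to B before the subordination, so the two trade places.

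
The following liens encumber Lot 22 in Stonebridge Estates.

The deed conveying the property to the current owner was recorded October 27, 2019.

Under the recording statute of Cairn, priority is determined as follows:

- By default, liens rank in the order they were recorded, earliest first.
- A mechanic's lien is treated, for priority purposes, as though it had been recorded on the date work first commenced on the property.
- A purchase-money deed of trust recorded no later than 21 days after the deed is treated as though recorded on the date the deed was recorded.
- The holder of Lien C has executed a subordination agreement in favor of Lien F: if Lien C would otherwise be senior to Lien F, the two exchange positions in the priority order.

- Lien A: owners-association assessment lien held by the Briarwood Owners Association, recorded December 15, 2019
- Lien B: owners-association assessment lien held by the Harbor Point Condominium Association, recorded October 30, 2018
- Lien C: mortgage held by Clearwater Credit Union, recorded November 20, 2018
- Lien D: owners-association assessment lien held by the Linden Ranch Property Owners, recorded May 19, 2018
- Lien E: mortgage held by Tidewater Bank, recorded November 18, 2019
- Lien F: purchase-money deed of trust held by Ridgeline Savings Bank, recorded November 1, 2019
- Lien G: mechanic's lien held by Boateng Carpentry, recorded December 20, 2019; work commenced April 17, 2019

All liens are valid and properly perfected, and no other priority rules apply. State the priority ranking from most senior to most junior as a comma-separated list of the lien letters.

First, effective dates: F's effective date is the deed date, October 27, 2019; G relates back to April 17, 2019 (work commenced).
Sorted by effective date: D (May 19, 2018), B (October 30, 2018), C (November 20, 2018), G (April 17, 2019), F (October 27, 2019), E (November 18, 2019), A (December 15, 2019).
C is senior to F before the subordination, so the two trade places.

D, B, F, G, C, E, A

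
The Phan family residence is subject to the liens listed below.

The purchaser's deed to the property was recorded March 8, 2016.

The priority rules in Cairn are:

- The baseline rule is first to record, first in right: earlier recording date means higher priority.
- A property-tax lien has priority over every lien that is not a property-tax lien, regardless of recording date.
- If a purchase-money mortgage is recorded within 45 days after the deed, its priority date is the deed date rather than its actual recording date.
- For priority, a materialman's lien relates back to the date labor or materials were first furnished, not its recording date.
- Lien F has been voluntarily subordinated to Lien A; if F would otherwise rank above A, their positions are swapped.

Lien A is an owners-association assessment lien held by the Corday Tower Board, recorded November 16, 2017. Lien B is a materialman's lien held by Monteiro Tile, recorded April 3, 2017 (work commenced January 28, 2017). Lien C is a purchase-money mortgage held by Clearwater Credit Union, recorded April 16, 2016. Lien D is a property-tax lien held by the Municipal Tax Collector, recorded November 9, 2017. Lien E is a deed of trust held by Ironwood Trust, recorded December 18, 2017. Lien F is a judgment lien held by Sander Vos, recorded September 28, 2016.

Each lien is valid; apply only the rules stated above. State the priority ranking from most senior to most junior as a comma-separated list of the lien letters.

Effective dates: B relates back to January 28, 2017 (work commenced); C's effective date is the deed date, March 8, 2016.
D is a property-tax lien and takes priority over every other lien.
Ordering the rest by effective date: C (March 8, 2016), F (September 28, 2016), B (January 28, 2017), A (November 16, 2017), E (December 18, 2017).
The subordination applies — F was senior to A — so F and A swap.

D, C, A, B, F, E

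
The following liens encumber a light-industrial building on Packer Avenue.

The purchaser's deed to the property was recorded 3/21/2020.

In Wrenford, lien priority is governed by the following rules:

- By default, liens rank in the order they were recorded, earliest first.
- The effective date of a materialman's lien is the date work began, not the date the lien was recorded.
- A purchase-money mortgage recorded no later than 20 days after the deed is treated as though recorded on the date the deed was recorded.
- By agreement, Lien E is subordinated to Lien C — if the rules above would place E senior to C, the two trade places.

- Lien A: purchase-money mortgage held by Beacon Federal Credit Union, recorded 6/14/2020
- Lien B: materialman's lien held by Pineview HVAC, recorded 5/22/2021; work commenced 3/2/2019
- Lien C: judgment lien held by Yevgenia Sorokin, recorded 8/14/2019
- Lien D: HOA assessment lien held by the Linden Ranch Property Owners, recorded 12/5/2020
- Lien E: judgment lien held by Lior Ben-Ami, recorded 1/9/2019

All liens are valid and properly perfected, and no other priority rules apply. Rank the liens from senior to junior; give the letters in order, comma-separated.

C, B, E, A, D

First, effective dates: A was recorded 85 days after the deed — beyond 20 days — so no relation-back applies; B's effective date is 3/2/2019, when work began.
By effective date, earliest first: E (1/9/2019), B (3/2/2019), C (8/14/2019), A (6/14/2020), D (12/5/2020).
Because E would otherwise rank above C, the subordination swaps them.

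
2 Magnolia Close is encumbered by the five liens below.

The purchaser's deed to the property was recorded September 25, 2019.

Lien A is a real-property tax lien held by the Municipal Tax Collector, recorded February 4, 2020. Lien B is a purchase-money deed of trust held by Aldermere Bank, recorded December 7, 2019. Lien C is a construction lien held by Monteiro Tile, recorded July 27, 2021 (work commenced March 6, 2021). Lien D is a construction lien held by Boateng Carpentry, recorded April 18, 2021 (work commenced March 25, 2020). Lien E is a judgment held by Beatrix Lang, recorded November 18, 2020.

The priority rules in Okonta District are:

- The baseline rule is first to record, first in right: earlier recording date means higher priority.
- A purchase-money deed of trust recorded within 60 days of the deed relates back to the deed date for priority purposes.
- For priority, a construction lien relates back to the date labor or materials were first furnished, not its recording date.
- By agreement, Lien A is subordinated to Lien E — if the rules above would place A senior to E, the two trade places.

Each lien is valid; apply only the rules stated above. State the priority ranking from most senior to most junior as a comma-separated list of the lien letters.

B, E, D, A, C

Effective dates: B missed the 60-day window (73 days after the deed), so its recording date stands; C is treated as recorded March 6, 2021, the work-commencement date; D relates back to March 25, 2020 (work commenced).
By effective date, earliest first: B (December 7, 2019), A (February 4, 2020), D (March 25, 2020), E (November 18, 2020), C (March 6, 2021).
The subordination applies — A was senior to E — so A and E swap.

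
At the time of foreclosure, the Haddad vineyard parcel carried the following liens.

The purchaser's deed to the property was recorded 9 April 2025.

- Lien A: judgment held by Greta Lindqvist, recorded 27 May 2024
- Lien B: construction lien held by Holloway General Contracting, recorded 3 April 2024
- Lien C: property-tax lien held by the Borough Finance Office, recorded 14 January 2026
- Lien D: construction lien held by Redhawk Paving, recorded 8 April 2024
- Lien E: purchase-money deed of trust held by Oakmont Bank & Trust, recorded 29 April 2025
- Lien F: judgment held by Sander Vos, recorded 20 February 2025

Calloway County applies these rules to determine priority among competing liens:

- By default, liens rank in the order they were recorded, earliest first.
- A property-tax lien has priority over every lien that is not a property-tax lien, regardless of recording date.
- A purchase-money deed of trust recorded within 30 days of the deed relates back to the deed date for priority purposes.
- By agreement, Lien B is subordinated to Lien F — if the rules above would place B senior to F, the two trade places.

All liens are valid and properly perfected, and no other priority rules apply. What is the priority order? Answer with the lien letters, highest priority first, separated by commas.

C, F, D, A, B, E

Effective dates after the stated exceptions: E relates back to the deed date 9 April 2025.
C, as a property-tax lien, has superpriority and ranks first.
Remaining liens by effective date: B (3 April 2024), D (8 April 2024), A (27 May 2024), F (20 February 2025), E (9 April 2025).
Because B would otherwise rank above F, the subordination swaps them.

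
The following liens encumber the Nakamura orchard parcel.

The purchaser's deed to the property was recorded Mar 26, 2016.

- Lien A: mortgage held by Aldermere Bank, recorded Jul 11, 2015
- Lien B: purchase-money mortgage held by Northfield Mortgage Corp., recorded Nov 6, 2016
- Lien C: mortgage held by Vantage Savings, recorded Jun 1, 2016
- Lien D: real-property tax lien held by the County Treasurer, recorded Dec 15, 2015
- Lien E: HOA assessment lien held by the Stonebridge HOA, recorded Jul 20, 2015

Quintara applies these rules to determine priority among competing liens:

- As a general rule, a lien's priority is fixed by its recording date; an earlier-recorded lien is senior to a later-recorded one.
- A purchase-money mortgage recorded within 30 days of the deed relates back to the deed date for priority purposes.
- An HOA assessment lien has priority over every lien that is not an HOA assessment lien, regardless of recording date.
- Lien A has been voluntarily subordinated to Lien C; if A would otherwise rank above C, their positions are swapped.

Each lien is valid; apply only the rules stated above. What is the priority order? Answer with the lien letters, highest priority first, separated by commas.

Effective dates: B was recorded 225 days after the deed — beyond 30 days — so no relation-back applies.
E is an HOA assessment lien, so it outranks all other liens regardless of date.
Among the remaining liens, by effective date: A (Jul 11, 2015), D (Dec 15, 2015), C (Jun 1, 2016), B (Nov 6, 2016).
Because A would otherwise rank above C, the subordination swaps them.

E, C, D, A, B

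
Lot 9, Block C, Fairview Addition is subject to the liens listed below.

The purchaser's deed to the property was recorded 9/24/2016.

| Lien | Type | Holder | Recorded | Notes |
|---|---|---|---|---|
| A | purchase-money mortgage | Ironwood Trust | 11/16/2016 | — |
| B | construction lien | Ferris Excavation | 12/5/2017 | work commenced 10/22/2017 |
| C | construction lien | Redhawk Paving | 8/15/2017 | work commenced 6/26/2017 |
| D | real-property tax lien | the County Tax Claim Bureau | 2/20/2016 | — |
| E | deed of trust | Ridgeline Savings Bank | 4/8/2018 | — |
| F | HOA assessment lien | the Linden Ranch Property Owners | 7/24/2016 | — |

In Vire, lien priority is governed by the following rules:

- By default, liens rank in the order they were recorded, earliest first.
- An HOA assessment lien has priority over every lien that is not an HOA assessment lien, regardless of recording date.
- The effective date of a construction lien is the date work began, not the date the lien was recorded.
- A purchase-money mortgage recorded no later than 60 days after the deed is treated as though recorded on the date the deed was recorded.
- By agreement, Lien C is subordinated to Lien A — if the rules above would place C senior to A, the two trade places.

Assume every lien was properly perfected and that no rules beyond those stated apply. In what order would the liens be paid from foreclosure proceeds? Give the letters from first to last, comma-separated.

Effective dates after the stated exceptions: A's effective date is the deed date, 9/24/2016; B's effective date is 10/22/2017, when work began; C relates back to 6/26/2017 (work commenced).
F is an HOA assessment lien and takes priority over every other lien.
Among the remaining liens, by effective date: D (2/20/2016), A (9/24/2016), C (6/26/2017), B (10/22/2017), E (4/8/2018).
C is already junior to A, so the subordination agreement changes nothing.

F, D, A, C, B, E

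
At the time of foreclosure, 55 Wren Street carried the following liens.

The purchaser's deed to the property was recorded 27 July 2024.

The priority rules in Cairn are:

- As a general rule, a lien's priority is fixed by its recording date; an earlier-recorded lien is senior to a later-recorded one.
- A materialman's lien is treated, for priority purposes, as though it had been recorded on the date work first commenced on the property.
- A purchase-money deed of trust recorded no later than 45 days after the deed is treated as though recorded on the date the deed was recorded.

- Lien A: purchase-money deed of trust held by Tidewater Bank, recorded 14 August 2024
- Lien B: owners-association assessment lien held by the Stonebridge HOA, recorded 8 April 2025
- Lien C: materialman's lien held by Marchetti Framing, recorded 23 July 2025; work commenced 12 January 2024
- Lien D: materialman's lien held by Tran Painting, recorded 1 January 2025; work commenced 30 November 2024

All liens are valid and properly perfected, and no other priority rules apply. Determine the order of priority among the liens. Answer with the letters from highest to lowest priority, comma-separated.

C, A, D, B

Adjusting effective dates: A was recorded within the 45-day window, so its effective date is the deed date 27 July 2024; C's effective date is 12 January 2024, when work began; D's effective date is 30 November 2024, when work began.
Ordering by effective date: C (12 January 2024), A (27 July 2024), D (30 November 2024), B (8 April 2025).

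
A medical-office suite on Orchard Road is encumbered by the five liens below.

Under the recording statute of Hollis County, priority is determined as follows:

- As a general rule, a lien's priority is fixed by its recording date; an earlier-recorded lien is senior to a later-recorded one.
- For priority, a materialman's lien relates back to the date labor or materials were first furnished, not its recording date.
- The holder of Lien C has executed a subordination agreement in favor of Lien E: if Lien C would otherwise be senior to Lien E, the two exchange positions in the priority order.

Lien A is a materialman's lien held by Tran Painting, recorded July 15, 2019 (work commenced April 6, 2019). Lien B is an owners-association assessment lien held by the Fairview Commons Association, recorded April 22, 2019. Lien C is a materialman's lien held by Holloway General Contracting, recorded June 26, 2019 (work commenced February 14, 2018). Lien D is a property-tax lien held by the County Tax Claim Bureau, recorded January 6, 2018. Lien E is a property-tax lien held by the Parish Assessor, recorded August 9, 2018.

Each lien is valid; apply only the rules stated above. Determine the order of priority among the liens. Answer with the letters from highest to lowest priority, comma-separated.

Effective dates: A relates back to April 6, 2019 (work commenced); C's effective date is February 14, 2018, when work began.
By effective date: D (January 6, 2018), C (February 14, 2018), E (August 9, 2018), A (April 6, 2019), B (April 22, 2019).
C would otherwise be senior to E, so under the subordination agreement C and E exchange positions.

D, E, C, A, B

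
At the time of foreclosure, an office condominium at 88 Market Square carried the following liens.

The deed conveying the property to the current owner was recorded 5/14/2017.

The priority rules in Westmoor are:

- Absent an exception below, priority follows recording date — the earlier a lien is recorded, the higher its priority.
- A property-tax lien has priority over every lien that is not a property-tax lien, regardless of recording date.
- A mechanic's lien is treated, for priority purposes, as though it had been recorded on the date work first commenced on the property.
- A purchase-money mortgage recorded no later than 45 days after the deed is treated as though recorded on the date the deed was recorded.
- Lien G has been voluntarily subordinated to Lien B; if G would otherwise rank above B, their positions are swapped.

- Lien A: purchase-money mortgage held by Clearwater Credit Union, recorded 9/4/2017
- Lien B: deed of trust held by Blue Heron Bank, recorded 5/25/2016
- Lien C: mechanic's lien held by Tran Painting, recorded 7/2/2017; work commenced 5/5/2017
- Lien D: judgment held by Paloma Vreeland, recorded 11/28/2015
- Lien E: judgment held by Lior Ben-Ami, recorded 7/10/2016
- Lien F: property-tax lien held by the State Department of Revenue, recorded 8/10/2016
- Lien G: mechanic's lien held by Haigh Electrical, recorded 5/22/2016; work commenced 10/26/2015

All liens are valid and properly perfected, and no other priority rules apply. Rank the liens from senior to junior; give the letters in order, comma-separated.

First, effective dates: A was recorded 113 days after the deed, outside the 45-day window, so it keeps its recording date; C's effective date is 5/5/2017, when work began; G is treated as recorded 10/26/2015, the work-commencement date.
F is a property-tax lien, so it outranks all other liens regardless of date.
Among the remaining liens, by effective date: G (10/26/2015), D (11/28/2015), B (5/25/2016), E (7/10/2016), C (5/5/2017), A (9/4/2017).
The subordination applies — G was senior to B — so G and B swap.

F, B, D, G, E, C, A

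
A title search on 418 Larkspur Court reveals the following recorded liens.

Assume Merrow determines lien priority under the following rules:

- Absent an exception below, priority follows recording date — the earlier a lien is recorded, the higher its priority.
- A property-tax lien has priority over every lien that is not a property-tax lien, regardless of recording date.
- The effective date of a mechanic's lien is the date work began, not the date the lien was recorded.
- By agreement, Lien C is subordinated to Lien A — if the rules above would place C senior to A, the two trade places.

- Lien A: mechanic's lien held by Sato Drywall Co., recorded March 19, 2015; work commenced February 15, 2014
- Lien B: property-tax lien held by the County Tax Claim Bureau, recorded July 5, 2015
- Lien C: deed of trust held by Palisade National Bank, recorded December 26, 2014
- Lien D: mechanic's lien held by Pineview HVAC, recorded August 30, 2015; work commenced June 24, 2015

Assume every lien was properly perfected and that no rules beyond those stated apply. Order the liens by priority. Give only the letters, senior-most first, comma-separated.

Effective dates: A is treated as recorded February 15, 2014, the work-commencement date; D's effective date is June 24, 2015, when work began.
B, as a property-tax lien, has superpriority and ranks first.
Remaining liens by effective date: A (February 15, 2014), C (December 26, 2014), D (June 24, 2015).
C is already junior to A, so the subordination agreement changes nothing.

B, A, C, D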